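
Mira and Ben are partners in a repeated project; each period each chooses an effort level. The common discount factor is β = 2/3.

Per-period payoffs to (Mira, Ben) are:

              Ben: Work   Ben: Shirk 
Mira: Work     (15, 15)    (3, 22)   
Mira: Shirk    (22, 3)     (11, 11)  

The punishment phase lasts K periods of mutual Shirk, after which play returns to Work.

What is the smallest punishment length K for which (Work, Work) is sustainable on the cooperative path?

Need Σ_{k=1}^{K} β^k ≥ (22−15)/(15−11) = 1.7500 at β = 2/3.
At K = 5 the sum is 1.7366 < 1.7500; at K = 6 it is 1.8244 ≥ 1.7500.
So the minimum punishment length is K = 6.

6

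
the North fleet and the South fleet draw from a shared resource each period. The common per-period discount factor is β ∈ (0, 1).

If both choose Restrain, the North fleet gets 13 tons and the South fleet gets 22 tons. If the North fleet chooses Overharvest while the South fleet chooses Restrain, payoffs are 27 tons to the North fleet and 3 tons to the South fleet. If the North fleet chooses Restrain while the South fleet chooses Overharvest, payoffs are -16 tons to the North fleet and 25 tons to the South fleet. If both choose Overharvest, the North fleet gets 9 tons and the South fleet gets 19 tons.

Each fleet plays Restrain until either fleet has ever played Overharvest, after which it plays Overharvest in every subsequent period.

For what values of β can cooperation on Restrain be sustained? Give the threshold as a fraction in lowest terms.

7/9

For the North fleet: deviation gain 27−13 = 14, per-period punishment loss 13−9 = 4. IC gives β ≥ 14/18 = 7/9.
For the South fleet: gain 3, loss 3 per period, so β ≥ 3/6 = 1/2.
The tighter constraint is the North fleet's, so cooperation needs β ≥ 7/9.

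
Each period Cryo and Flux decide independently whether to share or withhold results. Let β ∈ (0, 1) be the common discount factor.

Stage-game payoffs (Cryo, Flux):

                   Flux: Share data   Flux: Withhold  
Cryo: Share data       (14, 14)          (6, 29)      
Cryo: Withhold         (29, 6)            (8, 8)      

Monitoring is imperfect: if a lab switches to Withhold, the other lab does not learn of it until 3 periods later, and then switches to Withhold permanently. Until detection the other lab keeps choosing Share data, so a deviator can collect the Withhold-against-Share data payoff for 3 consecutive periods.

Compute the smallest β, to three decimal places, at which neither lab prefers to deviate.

0.894

The best deviation is to choose Withhold for all 3 undetected periods, earning 29 each, then 8 forever once detected.
Deviation value: 29(1−β^3)/(1−β) + 8β^3/(1−β); cooperation value: 14/(1−β).
IC: 14 ≥ 29(1−β^3) + 8β^3 = 29 − 21β^3.
So β^3 ≥ 15/21 = 5/7, giving β ≥ (5/7)^(1/3) ≈ 0.894.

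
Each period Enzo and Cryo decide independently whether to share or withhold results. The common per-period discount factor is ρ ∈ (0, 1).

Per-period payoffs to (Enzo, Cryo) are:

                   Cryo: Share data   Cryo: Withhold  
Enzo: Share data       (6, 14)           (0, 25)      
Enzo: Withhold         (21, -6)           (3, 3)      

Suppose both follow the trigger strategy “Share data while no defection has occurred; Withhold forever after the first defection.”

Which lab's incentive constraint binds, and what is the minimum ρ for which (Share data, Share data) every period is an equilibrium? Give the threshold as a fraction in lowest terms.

Enzo; ρ ≥ 5/6

Enzo: cooperation gives 6 each period; deviation gives 21 once then 3 forever.
  6/(1−ρ) ≥ 21 + 3ρ/(1−ρ) ⇒ ρ ≥ 15/18 = 5/6.
Cryo: cooperation gives 14 each period; deviation gives 25 once then 3 forever.
  ρ ≥ 11/22 = 1/2.
Both must hold, so the binding constraint is Enzo's: ρ ≥ 5/6.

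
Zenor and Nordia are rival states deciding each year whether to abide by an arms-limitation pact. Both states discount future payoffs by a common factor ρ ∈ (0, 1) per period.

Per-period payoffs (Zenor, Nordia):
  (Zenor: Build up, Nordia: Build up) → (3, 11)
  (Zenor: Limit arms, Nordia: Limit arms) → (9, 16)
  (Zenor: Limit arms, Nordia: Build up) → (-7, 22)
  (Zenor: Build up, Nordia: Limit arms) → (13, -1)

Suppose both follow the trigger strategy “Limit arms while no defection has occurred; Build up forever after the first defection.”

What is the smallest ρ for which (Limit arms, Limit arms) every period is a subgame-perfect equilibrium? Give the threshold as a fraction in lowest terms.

For Zenor: deviation gain 13−9 = 4, per-period punishment loss 9−3 = 6. IC gives ρ ≥ 4/10 = 2/5.
For Nordia: gain 6, loss 5 per period, so ρ ≥ 6/11.
The tighter constraint is Nordia's, so cooperation needs ρ ≥ 6/11.

6/11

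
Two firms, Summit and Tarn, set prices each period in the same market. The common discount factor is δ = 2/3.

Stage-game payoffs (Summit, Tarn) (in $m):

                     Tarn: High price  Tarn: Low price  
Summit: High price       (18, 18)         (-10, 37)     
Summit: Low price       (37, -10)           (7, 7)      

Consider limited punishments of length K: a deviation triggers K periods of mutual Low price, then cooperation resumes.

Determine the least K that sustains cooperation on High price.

No profitable deviation requires (18−7)(δ+…+δ^K) ≥ 37−18, i.e. δ+…+δ^K ≥ 19/11 ≈ 1.7273.
With δ = 2/3, the partial sums are K=1: 0.6667, K=2: 1.1111, K=3: 1.4074, K=4: 1.6049, K=5: 1.7366.
K = 5 is the first length at which the sum reaches 1.7273.

5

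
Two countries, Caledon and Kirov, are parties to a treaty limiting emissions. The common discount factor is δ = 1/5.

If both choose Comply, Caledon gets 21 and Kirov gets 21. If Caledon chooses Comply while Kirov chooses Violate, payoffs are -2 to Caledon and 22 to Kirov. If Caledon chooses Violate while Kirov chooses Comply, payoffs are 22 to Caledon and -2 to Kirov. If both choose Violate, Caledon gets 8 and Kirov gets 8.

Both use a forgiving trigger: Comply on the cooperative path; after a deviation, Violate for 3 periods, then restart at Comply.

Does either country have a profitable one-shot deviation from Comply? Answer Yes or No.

No

IC: δ+…+δ^3 ≥ (22−21)/(21−8) = 1/13.
At δ = 1/5: partial sum = 0.2480 ≥ 0.0769. Cooperation sustainable.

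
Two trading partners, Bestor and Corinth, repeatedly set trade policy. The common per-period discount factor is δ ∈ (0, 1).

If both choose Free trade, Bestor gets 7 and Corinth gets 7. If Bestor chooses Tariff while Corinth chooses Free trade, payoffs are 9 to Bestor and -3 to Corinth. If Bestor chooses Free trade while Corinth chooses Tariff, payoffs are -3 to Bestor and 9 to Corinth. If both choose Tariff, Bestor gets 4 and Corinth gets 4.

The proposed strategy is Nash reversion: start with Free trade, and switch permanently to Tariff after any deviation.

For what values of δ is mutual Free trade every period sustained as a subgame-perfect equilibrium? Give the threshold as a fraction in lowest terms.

Under grim trigger the critical discount factor is (T−C)/(T−P) with T = 9, C = 7, P = 4.
δ* = (9−7)/(9−4) = 2/5.

2/5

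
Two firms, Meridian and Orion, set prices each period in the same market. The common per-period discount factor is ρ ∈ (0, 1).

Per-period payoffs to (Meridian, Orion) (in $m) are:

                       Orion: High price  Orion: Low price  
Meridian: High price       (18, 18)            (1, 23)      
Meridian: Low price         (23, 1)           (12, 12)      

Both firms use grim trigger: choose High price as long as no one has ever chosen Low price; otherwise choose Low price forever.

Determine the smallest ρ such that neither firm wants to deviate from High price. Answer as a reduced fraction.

18/(1−ρ) ≥ 23 + 12ρ/(1−ρ)
18 ≥ 23 − 11ρ
ρ ≥ 5/11.

5/11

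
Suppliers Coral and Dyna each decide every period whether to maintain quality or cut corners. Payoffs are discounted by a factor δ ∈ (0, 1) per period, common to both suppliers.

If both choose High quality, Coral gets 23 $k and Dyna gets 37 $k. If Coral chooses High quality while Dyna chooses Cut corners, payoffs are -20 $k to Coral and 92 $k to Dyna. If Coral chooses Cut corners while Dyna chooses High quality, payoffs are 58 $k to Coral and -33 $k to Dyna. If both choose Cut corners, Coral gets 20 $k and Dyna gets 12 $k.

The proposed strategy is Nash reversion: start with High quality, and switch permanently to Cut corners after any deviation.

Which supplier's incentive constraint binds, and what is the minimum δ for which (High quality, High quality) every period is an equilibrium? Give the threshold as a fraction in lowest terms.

Coral; δ ≥ 35/38

Coral's threshold: (58−23)/(58−20) = 35/38.
Dyna's threshold: (92−37)/(92−12) = 11/16.
35/38 > 11/16, so Coral binds and δ* = 35/38.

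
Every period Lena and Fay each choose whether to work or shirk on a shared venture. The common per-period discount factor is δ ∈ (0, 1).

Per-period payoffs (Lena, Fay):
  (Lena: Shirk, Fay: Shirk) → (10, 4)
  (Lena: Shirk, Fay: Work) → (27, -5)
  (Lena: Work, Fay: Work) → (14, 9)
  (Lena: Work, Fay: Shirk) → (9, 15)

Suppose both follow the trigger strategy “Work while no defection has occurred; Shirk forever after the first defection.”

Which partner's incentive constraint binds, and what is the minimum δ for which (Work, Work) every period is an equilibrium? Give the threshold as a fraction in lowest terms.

Lena; δ ≥ 13/17

For Lena: deviation gain 27−14 = 13, per-period punishment loss 14−10 = 4. IC gives δ ≥ 13/17.
For Fay: gain 6, loss 5 per period, so δ ≥ 6/11.
The tighter constraint is Lena's, so cooperation needs δ ≥ 13/17.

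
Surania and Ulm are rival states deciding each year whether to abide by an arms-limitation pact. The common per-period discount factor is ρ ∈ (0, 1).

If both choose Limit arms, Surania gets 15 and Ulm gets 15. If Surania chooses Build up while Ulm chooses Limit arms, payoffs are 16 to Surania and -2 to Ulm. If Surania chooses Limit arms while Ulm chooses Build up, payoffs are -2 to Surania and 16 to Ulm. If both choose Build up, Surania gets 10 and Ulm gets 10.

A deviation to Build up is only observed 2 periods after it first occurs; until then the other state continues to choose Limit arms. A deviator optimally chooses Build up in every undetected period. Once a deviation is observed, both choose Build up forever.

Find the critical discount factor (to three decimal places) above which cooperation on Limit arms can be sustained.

A deviator earns 16 for 2 periods, then 10 forever; cooperating earns 15 forever. Multiplying the IC by (1−ρ):
15 ≥ 16(1−ρ^2) + 10ρ^2, so 6·ρ^2 ≥ 1 and ρ^2 ≥ 1/6.
ρ ≥ (1/6)^(1/2) ≈ 0.408.

0.408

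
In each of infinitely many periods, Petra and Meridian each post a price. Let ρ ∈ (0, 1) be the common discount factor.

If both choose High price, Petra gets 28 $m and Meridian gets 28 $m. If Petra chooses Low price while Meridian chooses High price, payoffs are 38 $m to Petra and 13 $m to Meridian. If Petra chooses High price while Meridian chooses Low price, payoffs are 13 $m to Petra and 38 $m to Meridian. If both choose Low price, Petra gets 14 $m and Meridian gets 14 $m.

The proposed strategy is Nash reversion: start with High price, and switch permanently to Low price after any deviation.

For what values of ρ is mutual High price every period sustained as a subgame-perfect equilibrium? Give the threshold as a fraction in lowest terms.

5/12

28/(1−ρ) ≥ 38 + 14ρ/(1−ρ)
28 ≥ 38 − 24ρ
ρ ≥ 10/24 = 5/12.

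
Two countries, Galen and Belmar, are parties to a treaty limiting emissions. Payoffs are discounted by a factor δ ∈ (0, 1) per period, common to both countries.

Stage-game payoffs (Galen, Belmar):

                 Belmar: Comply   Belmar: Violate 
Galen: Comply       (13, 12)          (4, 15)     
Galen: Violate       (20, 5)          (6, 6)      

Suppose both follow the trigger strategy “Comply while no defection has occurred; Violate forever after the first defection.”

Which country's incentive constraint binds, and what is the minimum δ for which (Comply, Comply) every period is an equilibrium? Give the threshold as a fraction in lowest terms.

Galen's threshold: (20−13)/(20−6) = 1/2.
Belmar's threshold: (15−12)/(15−6) = 1/3.
1/2 > 1/3, so Galen binds and δ* = 1/2.

Galen; δ ≥ 1/2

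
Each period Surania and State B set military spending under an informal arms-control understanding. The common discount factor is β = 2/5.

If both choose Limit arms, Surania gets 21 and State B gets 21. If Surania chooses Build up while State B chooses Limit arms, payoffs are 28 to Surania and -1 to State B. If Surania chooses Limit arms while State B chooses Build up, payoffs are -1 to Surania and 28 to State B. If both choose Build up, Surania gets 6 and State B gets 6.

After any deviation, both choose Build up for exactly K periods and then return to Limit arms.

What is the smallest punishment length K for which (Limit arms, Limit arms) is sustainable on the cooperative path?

IC: β(1−β^K)/(1−β) ≥ (28−21)/(21−6) = 7/15.
With β = 2/5: need 1 − β^K ≥ 7/15·(1−2/5)/(2/5), i.e. β^K ≤ 0.3000.
Since (2/5)^1 = 0.4000 and (2/5)^2 = 0.1600, the smallest such K is 2.

2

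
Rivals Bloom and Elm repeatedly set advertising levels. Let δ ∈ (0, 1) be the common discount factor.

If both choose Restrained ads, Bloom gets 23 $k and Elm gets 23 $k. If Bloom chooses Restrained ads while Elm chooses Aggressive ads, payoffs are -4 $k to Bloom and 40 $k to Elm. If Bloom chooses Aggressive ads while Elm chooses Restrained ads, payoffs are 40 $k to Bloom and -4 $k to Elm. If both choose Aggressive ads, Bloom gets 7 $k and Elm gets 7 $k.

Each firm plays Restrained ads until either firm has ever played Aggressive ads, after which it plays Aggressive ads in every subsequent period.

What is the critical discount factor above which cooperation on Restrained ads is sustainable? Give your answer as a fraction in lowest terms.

17/33

One-period gain from deviating is 40 − 23 = 17. The loss is 23 − 7 = 16 in every subsequent period, with present value 16·δ/(1−δ).
Deviation is unprofitable when 16·δ/(1−δ) ≥ 17, i.e. δ/(1−δ) ≥ 17/16.
Equivalently δ ≥ 17/(17+16) = 17/33.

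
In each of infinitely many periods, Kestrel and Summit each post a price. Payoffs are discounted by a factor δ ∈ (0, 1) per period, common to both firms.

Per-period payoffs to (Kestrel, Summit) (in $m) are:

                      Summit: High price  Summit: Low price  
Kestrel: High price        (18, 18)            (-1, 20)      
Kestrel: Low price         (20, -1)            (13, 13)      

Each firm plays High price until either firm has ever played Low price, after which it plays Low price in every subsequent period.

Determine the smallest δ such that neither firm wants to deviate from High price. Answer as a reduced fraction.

2/7

Under grim trigger the critical discount factor is (T−C)/(T−P) with T = 20, C = 18, P = 13.
δ* = (20−18)/(20−13) = 2/7.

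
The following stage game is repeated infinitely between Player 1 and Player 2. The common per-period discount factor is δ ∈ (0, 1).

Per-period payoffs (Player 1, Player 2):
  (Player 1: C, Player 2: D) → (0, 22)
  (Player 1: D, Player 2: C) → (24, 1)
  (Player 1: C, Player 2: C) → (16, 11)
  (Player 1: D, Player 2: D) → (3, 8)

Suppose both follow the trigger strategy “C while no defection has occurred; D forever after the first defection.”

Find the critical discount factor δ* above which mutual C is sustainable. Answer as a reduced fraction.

11/14

For Player 1: deviation gain 24−16 = 8, per-period punishment loss 16−3 = 13. IC gives δ ≥ 8/21.
For Player 2: gain 11, loss 3 per period, so δ ≥ 11/14.
The tighter constraint is Player 2's, so cooperation needs δ ≥ 11/14.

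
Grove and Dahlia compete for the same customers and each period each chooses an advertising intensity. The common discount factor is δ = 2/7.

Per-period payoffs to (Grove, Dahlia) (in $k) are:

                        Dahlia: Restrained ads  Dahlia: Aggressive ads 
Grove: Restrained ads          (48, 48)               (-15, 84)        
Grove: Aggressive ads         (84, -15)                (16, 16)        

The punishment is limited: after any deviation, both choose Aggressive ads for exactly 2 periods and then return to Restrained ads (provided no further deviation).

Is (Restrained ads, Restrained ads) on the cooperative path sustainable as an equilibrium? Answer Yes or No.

IC: δ+…+δ^2 ≥ (84−48)/(48−16) = 9/8.
At δ = 2/7: partial sum = 0.3673 < 1.1250. Cooperation not sustainable.

No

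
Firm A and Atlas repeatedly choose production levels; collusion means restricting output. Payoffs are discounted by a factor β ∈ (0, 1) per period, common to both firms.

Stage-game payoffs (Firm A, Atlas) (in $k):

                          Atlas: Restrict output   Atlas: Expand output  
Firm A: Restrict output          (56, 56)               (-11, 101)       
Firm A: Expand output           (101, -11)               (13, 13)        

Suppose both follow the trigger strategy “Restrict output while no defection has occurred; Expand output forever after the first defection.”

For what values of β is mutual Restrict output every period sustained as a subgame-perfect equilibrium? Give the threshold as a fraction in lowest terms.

45/88

56/(1−β) ≥ 101 + 13β/(1−β)
56 ≥ 101 − 88β
β ≥ 45/88.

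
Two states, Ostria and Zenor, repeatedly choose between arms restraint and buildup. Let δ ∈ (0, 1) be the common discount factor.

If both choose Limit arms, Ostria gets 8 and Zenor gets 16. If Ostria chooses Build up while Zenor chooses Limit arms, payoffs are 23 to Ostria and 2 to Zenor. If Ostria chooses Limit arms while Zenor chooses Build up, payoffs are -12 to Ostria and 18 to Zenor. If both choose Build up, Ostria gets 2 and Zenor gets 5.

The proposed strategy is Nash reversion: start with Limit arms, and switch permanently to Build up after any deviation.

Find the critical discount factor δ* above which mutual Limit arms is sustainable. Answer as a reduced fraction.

For Ostria: deviation gain 23−8 = 15, per-period punishment loss 8−2 = 6. IC gives δ ≥ 15/21 = 5/7.
For Zenor: gain 2, loss 11 per period, so δ ≥ 2/13.
The tighter constraint is Ostria's, so cooperation needs δ ≥ 5/7.

5/7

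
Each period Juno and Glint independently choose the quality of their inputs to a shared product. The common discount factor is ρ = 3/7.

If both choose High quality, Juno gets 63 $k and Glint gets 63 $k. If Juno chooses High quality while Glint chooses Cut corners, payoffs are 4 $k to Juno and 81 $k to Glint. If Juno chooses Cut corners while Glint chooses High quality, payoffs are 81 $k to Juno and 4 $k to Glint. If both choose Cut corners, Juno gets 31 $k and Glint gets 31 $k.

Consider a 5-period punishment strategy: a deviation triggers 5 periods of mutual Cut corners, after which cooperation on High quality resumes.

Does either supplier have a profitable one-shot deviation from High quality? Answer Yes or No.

A one-shot deviation gives 81 now, then 31 for 5 periods, then back to 63.
Gain from deviating: (81−63) today; loss: (63−31) in each of the next 5 periods.
No-deviation condition: (63−31)(ρ+…+ρ^5) ≥ 81−63, i.e. ρ+…+ρ^5 ≥ 9/16.
At ρ = 3/7: ρ+…+ρ^5 = 0.7392 ≥ 0.5625.
So cooperation is sustainable.

No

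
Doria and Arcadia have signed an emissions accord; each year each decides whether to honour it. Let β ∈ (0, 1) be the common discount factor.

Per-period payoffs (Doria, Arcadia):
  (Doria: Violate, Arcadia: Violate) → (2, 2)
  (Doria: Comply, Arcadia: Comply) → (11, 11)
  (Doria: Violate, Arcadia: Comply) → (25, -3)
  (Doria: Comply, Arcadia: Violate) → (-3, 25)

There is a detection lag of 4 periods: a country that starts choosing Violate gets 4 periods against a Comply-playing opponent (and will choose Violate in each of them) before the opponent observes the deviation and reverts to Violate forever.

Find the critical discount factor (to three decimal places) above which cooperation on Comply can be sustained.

Deviating for the 4 undetected periods gains 25−11 = 14 per period over cooperation, then loses 11−2 = 9 per period forever once punishment starts.
Gain: 14(1 + β + … + β^3); loss: 9·β^4/(1−β).
No profitable deviation ⇔ 14(1−β^4) ≤ 9·β^4, i.e. β^4 ≥ 14/(14+9) = 14/23.
Hence β ≥ (14/23)^(1/4) ≈ 0.883.

0.883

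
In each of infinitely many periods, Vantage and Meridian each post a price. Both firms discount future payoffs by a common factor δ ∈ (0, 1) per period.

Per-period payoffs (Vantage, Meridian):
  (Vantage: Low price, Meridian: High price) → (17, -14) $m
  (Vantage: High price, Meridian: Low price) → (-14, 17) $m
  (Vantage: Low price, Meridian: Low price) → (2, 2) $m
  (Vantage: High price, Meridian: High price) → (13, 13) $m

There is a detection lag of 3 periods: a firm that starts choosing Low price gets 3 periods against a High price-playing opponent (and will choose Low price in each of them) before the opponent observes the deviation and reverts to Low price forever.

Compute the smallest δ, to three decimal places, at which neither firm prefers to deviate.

0.644

A deviator earns 17 for 3 periods, then 2 forever; cooperating earns 13 forever. Multiplying the IC by (1−δ):
13 ≥ 17(1−δ^3) + 2δ^3, so 15·δ^3 ≥ 4 and δ^3 ≥ 4/15.
δ ≥ (4/15)^(1/3) ≈ 0.644.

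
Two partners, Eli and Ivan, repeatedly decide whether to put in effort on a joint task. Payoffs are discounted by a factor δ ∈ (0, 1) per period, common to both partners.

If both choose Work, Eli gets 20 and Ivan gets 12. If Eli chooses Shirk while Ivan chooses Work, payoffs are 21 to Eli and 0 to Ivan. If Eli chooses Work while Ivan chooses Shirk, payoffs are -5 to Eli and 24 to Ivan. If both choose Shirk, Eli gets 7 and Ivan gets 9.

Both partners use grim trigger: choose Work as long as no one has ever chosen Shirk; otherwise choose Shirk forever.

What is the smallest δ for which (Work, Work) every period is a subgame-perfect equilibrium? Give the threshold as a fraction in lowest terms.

4/5

For Eli: deviation gain 21−20 = 1, per-period punishment loss 20−7 = 13. IC gives δ ≥ 1/14.
For Ivan: gain 12, loss 3 per period, so δ ≥ 12/15 = 4/5.
The tighter constraint is Ivan's, so cooperation needs δ ≥ 4/5.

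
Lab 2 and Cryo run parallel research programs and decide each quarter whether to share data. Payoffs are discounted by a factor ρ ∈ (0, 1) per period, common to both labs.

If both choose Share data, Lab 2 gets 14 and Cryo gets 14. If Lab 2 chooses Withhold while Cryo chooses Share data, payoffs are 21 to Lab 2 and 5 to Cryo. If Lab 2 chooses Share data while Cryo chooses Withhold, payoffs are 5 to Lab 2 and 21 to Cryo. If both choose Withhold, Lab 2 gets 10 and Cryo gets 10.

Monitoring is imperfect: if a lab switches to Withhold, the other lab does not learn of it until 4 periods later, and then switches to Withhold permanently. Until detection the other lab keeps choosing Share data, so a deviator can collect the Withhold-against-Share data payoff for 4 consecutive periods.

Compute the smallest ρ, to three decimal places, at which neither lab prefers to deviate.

The best deviation is to choose Withhold for all 4 undetected periods, earning 21 each, then 10 forever once detected.
Deviation value: 21(1−ρ^4)/(1−ρ) + 10ρ^4/(1−ρ); cooperation value: 14/(1−ρ).
IC: 14 ≥ 21(1−ρ^4) + 10ρ^4 = 21 − 11ρ^4.
So ρ^4 ≥ 7/11, giving ρ ≥ (7/11)^(1/4) ≈ 0.893.

0.893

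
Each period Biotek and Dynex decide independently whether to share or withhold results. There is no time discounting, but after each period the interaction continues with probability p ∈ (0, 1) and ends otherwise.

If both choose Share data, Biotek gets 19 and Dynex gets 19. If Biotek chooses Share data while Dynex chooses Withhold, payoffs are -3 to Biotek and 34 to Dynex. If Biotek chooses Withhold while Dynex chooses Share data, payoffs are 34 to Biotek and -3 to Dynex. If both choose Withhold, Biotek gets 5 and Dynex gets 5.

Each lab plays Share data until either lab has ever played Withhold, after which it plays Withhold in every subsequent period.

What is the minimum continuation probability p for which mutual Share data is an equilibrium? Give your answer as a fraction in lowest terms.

Expected cooperation value is 19 + p·19 + p²·19 + … = 19/(1−p); deviation gives 34 + p·5/(1−p).
19 ≥ 34(1−p) + 5p ⇒ 29p ≥ 15 ⇒ p ≥ 15/29.

15/29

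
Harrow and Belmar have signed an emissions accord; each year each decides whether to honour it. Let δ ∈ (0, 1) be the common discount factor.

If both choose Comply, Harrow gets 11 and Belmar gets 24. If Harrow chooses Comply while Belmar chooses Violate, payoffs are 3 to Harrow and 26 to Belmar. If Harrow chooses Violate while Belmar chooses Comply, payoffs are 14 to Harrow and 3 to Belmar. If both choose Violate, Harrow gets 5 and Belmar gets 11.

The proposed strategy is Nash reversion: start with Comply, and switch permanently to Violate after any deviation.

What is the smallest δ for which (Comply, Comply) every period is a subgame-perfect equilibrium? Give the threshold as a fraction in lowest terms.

Harrow's threshold: (14−11)/(14−5) = 1/3.
Belmar's threshold: (26−24)/(26−11) = 2/15.
1/3 > 2/15, so Harrow binds and δ* = 1/3.

1/3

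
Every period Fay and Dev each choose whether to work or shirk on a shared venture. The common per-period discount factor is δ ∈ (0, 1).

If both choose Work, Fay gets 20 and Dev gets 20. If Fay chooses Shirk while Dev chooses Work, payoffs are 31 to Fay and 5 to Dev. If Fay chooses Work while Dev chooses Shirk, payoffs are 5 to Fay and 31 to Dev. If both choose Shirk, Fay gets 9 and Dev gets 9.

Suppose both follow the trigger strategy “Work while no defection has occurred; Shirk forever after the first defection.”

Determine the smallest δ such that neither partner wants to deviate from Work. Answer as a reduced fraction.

Cooperation forever yields 20 each period: 20/(1−δ).
Deviating yields 31 once, then 9 forever: 31 + 9δ/(1−δ).
No profitable deviation requires 20/(1−δ) ≥ 31 + 9δ/(1−δ).
Multiplying by (1−δ): 20 ≥ 31(1−δ) + 9δ = 31 − 22δ.
So 22δ ≥ 11, i.e. δ ≥ 11/22 = 1/2.

1/2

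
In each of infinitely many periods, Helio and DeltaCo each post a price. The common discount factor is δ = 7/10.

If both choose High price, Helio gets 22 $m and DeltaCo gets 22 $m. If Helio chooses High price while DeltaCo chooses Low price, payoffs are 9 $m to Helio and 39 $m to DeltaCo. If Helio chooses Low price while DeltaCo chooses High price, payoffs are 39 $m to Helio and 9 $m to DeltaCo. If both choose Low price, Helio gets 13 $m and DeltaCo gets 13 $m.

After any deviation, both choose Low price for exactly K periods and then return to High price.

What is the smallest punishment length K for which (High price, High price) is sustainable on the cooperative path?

5

IC: δ(1−δ^K)/(1−δ) ≥ (39−22)/(22−13) = 17/9.
With δ = 7/10: need 1 − δ^K ≥ 17/9·(1−7/10)/(7/10), i.e. δ^K ≤ 0.1905.
Since (7/10)^4 = 0.2401 and (7/10)^5 = 0.1681, the smallest such K is 5.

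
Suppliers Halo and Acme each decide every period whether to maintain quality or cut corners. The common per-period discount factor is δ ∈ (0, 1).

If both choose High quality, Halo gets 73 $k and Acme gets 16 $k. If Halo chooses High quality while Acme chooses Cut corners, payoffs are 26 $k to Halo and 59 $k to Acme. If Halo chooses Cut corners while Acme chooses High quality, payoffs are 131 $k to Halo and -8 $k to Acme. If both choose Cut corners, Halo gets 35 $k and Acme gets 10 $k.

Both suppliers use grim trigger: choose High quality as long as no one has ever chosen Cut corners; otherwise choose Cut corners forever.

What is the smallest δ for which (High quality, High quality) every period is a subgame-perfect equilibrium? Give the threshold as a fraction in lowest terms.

Halo's threshold: (131−73)/(131−35) = 29/48.
Acme's threshold: (59−16)/(59−10) = 43/49.
29/48 < 43/49, so Acme binds and δ* = 43/49.

43/49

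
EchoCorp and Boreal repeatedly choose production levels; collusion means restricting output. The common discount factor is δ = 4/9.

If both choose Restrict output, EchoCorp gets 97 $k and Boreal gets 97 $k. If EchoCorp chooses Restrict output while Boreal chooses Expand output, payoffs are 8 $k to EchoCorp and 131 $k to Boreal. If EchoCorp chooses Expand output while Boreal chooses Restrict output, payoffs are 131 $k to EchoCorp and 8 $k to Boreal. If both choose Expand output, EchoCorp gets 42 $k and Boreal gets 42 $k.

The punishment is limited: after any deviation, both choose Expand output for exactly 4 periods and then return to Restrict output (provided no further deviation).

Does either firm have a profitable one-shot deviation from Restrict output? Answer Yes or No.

No

IC: δ+…+δ^4 ≥ (131−97)/(97−42) = 34/55.
At δ = 4/9: partial sum = 0.7688 ≥ 0.6182. Cooperation sustainable.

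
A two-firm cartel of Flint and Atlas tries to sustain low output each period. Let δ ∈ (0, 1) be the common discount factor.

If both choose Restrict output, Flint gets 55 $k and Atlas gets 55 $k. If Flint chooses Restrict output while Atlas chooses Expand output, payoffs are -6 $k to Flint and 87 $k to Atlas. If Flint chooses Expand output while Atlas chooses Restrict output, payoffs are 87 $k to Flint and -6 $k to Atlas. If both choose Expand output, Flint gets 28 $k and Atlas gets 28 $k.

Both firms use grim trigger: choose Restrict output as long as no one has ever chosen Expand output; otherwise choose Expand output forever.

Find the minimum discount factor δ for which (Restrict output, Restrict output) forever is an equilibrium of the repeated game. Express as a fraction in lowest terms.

55/(1−δ) ≥ 87 + 28δ/(1−δ)
55 ≥ 87 − 59δ
δ ≥ 32/59.

32/59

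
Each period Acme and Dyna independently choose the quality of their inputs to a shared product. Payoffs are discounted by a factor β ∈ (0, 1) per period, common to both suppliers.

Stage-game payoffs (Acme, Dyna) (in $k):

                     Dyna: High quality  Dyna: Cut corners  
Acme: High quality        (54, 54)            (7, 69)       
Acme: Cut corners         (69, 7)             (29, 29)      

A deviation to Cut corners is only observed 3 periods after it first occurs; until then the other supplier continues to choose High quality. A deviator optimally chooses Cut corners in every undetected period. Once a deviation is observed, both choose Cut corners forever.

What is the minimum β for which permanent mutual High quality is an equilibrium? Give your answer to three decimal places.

Deviating for the 3 undetected periods gains 69−54 = 15 per period over cooperation, then loses 54−29 = 25 per period forever once punishment starts.
Gain: 15(1 + β + … + β^2); loss: 25·β^3/(1−β).
No profitable deviation ⇔ 15(1−β^3) ≤ 25·β^3, i.e. β^3 ≥ 15/(15+25) = 3/8.
Hence β ≥ (3/8)^(1/3) ≈ 0.721.

0.721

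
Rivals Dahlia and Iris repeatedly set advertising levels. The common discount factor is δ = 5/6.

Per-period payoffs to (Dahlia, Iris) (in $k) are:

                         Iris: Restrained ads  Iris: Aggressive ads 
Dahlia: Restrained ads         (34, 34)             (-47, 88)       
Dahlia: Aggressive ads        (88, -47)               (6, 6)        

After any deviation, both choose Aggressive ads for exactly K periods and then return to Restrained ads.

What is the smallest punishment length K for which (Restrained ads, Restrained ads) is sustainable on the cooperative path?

3

Need Σ_{k=1}^{K} δ^k ≥ (88−34)/(34−6) = 1.9286 at δ = 5/6.
At K = 2 the sum is 1.5278 < 1.9286; at K = 3 it is 2.1065 ≥ 1.9286.
So the minimum punishment length is K = 3.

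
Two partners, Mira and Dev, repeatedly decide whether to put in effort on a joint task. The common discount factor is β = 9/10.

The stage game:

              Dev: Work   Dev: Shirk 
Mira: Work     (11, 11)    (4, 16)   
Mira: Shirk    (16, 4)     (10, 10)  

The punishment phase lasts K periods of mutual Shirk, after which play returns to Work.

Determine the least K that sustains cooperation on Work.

IC: β(1−β^K)/(1−β) ≥ (16−11)/(11−10) = 5.
With β = 9/10: need 1 − β^K ≥ 5·(1−9/10)/(9/10), i.e. β^K ≤ 0.4444.
Since (9/10)^7 = 0.4783 and (9/10)^8 = 0.4305, the smallest such K is 8.

8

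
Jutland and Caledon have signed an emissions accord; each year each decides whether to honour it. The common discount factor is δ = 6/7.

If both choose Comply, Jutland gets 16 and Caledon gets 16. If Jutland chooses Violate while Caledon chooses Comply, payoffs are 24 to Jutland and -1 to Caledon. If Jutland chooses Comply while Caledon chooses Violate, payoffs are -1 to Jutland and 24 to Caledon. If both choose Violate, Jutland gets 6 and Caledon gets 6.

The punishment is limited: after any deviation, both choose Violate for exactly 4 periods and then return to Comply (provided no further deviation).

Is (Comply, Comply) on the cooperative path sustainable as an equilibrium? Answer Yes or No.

Yes

IC: δ+…+δ^4 ≥ (24−16)/(16−6) = 4/5.
At δ = 6/7: partial sum = 2.7613 ≥ 0.8000. Cooperation sustainable.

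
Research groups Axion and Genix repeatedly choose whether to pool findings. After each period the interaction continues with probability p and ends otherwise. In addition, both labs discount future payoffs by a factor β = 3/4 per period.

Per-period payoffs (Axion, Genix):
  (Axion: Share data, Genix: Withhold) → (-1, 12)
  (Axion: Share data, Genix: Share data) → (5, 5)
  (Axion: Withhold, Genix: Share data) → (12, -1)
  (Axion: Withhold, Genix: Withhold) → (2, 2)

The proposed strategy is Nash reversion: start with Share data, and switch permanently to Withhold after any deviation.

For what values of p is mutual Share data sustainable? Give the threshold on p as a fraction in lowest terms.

With continuation probability p and discount β, the effective per-period discount factor is βp.
Grim-trigger IC: βp ≥ (12−5)/(12−2) = 7/10.
So p ≥ (7/10)/(3/4) = 14/15.

14/15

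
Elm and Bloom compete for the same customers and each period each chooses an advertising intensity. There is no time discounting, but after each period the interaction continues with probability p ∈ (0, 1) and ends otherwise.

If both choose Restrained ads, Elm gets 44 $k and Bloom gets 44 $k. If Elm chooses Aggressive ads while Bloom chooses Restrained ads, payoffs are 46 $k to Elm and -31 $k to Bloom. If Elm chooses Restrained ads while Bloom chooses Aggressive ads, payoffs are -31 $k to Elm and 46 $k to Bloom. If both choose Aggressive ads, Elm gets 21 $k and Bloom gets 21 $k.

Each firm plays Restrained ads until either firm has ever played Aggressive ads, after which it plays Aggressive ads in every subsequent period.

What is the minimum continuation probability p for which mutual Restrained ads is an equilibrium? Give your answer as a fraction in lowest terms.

2/25

Expected cooperation value is 44 + p·44 + p²·44 + … = 44/(1−p); deviation gives 46 + p·21/(1−p).
44 ≥ 46(1−p) + 21p ⇒ 25p ≥ 2 ⇒ p ≥ 2/25.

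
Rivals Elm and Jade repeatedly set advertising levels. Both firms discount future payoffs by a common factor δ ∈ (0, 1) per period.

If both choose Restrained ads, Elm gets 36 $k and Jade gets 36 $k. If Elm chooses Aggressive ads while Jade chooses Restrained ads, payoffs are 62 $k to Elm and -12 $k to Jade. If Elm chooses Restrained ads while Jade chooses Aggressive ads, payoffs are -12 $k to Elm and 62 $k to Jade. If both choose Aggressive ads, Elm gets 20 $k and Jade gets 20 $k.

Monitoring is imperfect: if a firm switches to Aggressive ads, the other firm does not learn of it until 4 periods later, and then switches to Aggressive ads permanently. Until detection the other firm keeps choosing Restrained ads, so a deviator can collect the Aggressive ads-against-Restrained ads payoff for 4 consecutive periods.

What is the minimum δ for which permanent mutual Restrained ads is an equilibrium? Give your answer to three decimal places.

0.887

The best deviation is to choose Aggressive ads for all 4 undetected periods, earning 62 each, then 20 forever once detected.
Deviation value: 62(1−δ^4)/(1−δ) + 20δ^4/(1−δ); cooperation value: 36/(1−δ).
IC: 36 ≥ 62(1−δ^4) + 20δ^4 = 62 − 42δ^4.
So δ^4 ≥ 26/42 = 13/21, giving δ ≥ (13/21)^(1/4) ≈ 0.887.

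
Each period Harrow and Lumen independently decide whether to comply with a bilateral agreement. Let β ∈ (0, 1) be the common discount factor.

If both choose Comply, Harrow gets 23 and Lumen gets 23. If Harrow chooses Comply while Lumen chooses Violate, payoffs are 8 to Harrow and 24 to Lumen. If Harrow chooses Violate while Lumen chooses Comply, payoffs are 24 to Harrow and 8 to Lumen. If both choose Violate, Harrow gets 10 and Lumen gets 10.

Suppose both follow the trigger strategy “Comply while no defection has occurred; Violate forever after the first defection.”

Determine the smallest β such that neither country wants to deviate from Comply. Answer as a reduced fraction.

Cooperation forever yields 23 each period: 23/(1−β).
Deviating yields 24 once, then 10 forever: 24 + 10β/(1−β).
No profitable deviation requires 23/(1−β) ≥ 24 + 10β/(1−β).
Multiplying by (1−β): 23 ≥ 24(1−β) + 10β = 24 − 14β.
So 14β ≥ 1, i.e. β ≥ 1/14.

1/14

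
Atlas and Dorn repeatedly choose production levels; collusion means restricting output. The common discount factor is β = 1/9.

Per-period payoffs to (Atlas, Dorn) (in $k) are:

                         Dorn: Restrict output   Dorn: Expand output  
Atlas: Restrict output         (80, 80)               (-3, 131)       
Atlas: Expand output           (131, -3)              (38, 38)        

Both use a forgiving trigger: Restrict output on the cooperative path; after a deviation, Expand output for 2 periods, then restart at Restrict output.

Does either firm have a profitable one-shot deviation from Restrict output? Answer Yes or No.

Yes

IC: β+…+β^2 ≥ (131−80)/(80−38) = 17/14.
At β = 1/9: partial sum = 0.1235 < 1.2143. Cooperation not sustainable.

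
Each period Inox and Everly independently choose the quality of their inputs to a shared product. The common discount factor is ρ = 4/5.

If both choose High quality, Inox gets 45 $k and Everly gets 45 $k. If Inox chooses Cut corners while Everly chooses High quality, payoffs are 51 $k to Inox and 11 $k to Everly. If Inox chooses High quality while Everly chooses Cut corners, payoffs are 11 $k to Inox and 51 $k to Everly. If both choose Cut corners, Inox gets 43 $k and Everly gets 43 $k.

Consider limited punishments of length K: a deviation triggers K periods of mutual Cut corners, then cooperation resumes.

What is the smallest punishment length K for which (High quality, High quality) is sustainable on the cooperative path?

7

Need Σ_{k=1}^{K} ρ^k ≥ (51−45)/(45−43) = 3.0000 at ρ = 4/5.
At K = 6 the sum is 2.9514 < 3.0000; at K = 7 it is 3.1611 ≥ 3.0000.
So the minimum punishment length is K = 7.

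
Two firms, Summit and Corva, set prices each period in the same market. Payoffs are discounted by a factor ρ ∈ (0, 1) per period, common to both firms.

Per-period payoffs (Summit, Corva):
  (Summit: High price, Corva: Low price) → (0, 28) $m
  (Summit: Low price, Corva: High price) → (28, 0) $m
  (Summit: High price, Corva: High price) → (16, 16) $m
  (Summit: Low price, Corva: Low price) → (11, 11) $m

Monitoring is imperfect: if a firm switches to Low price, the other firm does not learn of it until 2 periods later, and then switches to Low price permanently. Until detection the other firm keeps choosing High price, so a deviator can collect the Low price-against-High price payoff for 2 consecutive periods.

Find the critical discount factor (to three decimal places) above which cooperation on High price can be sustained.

Deviating for the 2 undetected periods gains 28−16 = 12 per period over cooperation, then loses 16−11 = 5 per period forever once punishment starts.
Gain: 12(1 + ρ + … + ρ^1); loss: 5·ρ^2/(1−ρ).
No profitable deviation ⇔ 12(1−ρ^2) ≤ 5·ρ^2, i.e. ρ^2 ≥ 12/(12+5) = 12/17.
Hence ρ ≥ (12/17)^(1/2) ≈ 0.840.

0.840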